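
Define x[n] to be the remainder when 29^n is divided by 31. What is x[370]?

1

x[1] = 29; x[2] = 4; x[3] = 23; x[4] = 16; x[5] = 30; x[6] = 2; x[7] = 27; x[8] = 8; x[9] = 15; x[10] = 1; x[11] = 29.
Since x[11] = x[1] = 29, the sequence is periodic with period 10.
So x[370] = x[1 + ((370-1) mod 10)] = x[10] = 1.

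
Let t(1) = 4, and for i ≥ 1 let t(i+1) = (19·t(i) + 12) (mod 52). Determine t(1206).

Computing terms: t(1) = 4,  t(2) = 36,  t(3) = 20,  t(4) = 28,  t(5) = 24,  t(6) = 0,  t(7) = 12,  t(8) = 32,  t(9) = 48,  t(10) = 40,  t(11) = 44,  t(12) = 16,  t(13) = 4.
The sequence repeats with period 12.
(1206 - 1) mod 12 = 5, so t(1206) = t(6) = 0.

0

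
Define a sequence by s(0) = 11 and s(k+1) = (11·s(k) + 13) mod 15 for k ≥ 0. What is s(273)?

5

s(0) = 11, s(1) = 14, s(2) = 2, s(3) = 5, s(4) = 8, s(5) = 11.
Since s(5) = s(0) = 11, the sequence is periodic with period 5.
So s(273) = s(0 + ((273-0) mod 5)) = s(3) = 5.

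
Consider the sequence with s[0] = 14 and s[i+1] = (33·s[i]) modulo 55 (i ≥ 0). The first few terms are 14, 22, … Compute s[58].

Listing terms: s[0] = 14,  s[1] = 22,  s[2] = 11,  s[3] = 33,  s[4] = 44,  s[5] = 22.
Since s[5] = s[1] = 22, the sequence is eventually periodic: after a pre-period of length 1 it cycles with period 4.
For i ≥ 1, s[i] depends only on (i - 1) mod 4. (58 - 1) mod 4 = 1, so s[58] = s[2] = 11.

11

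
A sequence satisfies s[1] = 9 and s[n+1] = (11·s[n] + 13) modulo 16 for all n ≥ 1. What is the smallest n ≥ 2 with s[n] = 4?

s[1] = 9, s[2] = 0, s[3] = 13, s[4] = 12, s[5] = 1, s[6] = 8, s[7] = 5, s[8] = 4, s[9] = 9.
The sequence repeats with period 8.
The value 4 first appears (with n ≥ 2) at s[8].

8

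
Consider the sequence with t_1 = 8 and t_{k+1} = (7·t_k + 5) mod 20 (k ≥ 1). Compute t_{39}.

12

t_1 = 8,  t_2 = 1,  t_3 = 12,  t_4 = 9,  t_5 = 8.
The sequence repeats with period 4.
So t_{39} = t_{1 + ((39-1) mod 4)} = t_3 = 12.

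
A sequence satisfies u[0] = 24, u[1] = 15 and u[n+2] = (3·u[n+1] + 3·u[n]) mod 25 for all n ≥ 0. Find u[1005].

5

Listing terms: u[0] = 24; u[1] = 15; u[2] = 17; u[3] = 21; u[4] = 14; u[5] = 5; u[6] = 7; u[7] = 11; u[8] = 4; u[9] = 20; u[10] = 22; u[11] = 1; u[12] = 19; u[13] = 10; u[14] = 12; u[15] = 16; u[16] = 9; u[17] = 0; u[18] = 2; u[19] = 6; u[20] = 24; u[21] = 15.
The sequence repeats with period 20.
So u[1005] = u[0 + ((1005-0) mod 20)] = u[5] = 5.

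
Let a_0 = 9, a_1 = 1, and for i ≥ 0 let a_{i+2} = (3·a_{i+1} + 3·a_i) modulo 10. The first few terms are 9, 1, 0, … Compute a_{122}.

0

Listing terms: a_0 = 9, a_1 = 1, a_2 = 0, a_3 = 3, a_4 = 9, a_5 = 6, a_6 = 5, a_7 = 3, a_8 = 4, a_9 = 1, a_{10} = 5, a_{11} = 8, a_{12} = 9, a_{13} = 1.
Since (a_{12}, a_{13}) = (a_0, a_1) = (9, 1) (two consecutive terms determine the rest), the sequence is periodic with period 12.
(122 - 0) mod 12 = 2, so a_{122} = a_2 = 0.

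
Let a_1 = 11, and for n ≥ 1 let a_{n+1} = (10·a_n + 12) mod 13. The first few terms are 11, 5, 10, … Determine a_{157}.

11

Listing terms: a_1 = 11; a_2 = 5; a_3 = 10; a_4 = 8; a_5 = 1; a_6 = 9; a_7 = 11.
The sequence repeats with period 6.
So a_{157} = a_{1 + ((157-1) mod 6)} = a_1 = 11.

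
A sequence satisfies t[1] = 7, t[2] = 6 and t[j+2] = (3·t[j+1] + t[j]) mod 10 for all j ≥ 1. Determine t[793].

7

We have t[1] = 7,  t[2] = 6,  t[3] = 5,  t[4] = 1,  t[5] = 8,  t[6] = 5,  t[7] = 3,  t[8] = 4,  t[9] = 5,  t[10] = 9,  t[11] = 2,  t[12] = 5,  t[13] = 7,  t[14] = 6.
The sequence repeats with period 12.
(793 - 1) mod 12 = 0, so t[793] = t[1] = 7.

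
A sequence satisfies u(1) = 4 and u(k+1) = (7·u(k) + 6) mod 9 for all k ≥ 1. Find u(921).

1

u(1) = 4; u(2) = 7; u(3) = 1; u(4) = 4.
The sequence repeats with period 3.
So u(921) = u(1 + ((921-1) mod 3)) = u(3) = 1.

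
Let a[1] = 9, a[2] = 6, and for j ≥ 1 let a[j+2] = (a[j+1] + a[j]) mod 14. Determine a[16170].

1

Listing terms: a[1] = 9, a[2] = 6, a[3] = 1, a[4] = 7, a[5] = 8, a[6] = 1, a[7] = 9, a[8] = 10, a[9] = 5, a[10] = 1, a[11] = 6, a[12] = 7, a[13] = 13, a[14] = 6, a[15] = 5, a[16] = 11, a[17] = 2, a[18] = 13, a[19] = 1, a[20] = 0, a[21] = 1, a[22] = 1, a[23] = 2, a[24] = 3, a[25] = 5, a[26] = 8, a[27] = 13, a[28] = 7, a[29] = 6, a[30] = 13, a[31] = 5, a[32] = 4, a[33] = 9, a[34] = 13, a[35] = 8, a[36] = 7, a[37] = 1, a[38] = 8, a[39] = 9, a[40] = 3, a[41] = 12, a[42] = 1, a[43] = 13, a[44] = 0, a[45] = 13, a[46] = 13, a[47] = 12, a[48] = 11, a[49] = 9, a[50] = 6.
Since (a[49], a[50]) = (a[1], a[2]) = (9, 6) (two consecutive terms determine the rest), the sequence is periodic with period 48.
So a[16170] = a[1 + ((16170-1) mod 48)] = a[42] = 1.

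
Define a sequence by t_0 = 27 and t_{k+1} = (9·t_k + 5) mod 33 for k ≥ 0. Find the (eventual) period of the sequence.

Listing terms: t_0 = 27,  t_1 = 17,  t_2 = 26,  t_3 = 8,  t_4 = 11,  t_5 = 5,  t_6 = 17.
Since t_6 = t_1 = 17, the sequence is eventually periodic: after a pre-period of length 1 it cycles with period 5.

5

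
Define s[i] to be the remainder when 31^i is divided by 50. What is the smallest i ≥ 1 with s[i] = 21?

4

s[0] = 1; s[1] = 31; s[2] = 11; s[3] = 41; s[4] = 21; s[5] = 1.
The sequence repeats with period 5.
The value 21 first appears (with i ≥ 1) at s[4].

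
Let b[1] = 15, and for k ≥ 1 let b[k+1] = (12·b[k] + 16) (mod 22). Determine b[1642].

14

We have b[1] = 15; b[2] = 20; b[3] = 14; b[4] = 8; b[5] = 2; b[6] = 18; b[7] = 12; b[8] = 6; b[9] = 0; b[10] = 16; b[11] = 10; b[12] = 4; b[13] = 20.
Since b[13] = b[2] = 20, the sequence is eventually periodic: after a pre-period of length 1 it cycles with period 11.
For k ≥ 2, b[k] depends only on (k - 2) mod 11. (1642 - 2) mod 11 = 1, so b[1642] = b[3] = 14.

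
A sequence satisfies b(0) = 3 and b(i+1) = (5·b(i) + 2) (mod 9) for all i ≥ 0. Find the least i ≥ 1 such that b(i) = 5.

b(0) = 3; b(1) = 8; b(2) = 6; b(3) = 5; b(4) = 0; b(5) = 2; b(6) = 3.
Since b(6) = b(0) = 3, the sequence is periodic with period 6.
The value 5 first appears (with i ≥ 1) at b(3).

3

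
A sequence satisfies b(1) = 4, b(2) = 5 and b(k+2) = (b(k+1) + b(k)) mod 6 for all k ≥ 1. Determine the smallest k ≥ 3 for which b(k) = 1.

6

Listing terms: b(1) = 4, b(2) = 5, b(3) = 3, b(4) = 2, b(5) = 5, b(6) = 1, b(7) = 0, b(8) = 1, b(9) = 1, b(10) = 2, b(11) = 3, b(12) = 5, b(13) = 2, b(14) = 1, b(15) = 3, b(16) = 4, b(17) = 1, b(18) = 5, b(19) = 0, b(20) = 5, b(21) = 5, b(22) = 4, b(23) = 3, b(24) = 1, b(25) = 4, b(26) = 5.
Since (b(25), b(26)) = (b(1), b(2)) = (4, 5) (two consecutive terms determine the rest), the sequence is periodic with period 24.
The value 1 first appears (with k ≥ 3) at b(6).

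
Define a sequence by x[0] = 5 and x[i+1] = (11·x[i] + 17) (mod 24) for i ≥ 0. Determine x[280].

5

Computing terms: x[0] = 5; x[1] = 0; x[2] = 17; x[3] = 12; x[4] = 5.
Since x[4] = x[0] = 5, the sequence is periodic with period 4.
So x[280] = x[0 + ((280-0) mod 4)] = x[0] = 5.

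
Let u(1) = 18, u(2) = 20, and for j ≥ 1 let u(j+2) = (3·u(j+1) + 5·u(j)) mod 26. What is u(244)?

4

We have u(1) = 18,  u(2) = 20,  u(3) = 20,  u(4) = 4,  u(5) = 8,  u(6) = 18,  u(7) = 16,  u(8) = 8,  u(9) = 0,  u(10) = 14,  u(11) = 16,  u(12) = 14,  u(13) = 18,  u(14) = 20.
The sequence repeats with period 12.
So u(244) = u(1 + ((244-1) mod 12)) = u(4) = 4.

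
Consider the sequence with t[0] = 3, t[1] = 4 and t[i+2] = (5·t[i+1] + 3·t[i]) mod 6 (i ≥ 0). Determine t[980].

5

t[0] = 3, t[1] = 4, t[2] = 5, t[3] = 1, t[4] = 2, t[5] = 1, t[6] = 5, t[7] = 4, t[8] = 5.
Since (t[7], t[8]) = (t[1], t[2]) = (4, 5) (two consecutive terms determine the rest), the sequence is eventually periodic: after a pre-period of length 1 it cycles with period 6.
For i ≥ 1, t[i] depends only on (i - 1) mod 6. (980 - 1) mod 6 = 1, so t[980] = t[2] = 5.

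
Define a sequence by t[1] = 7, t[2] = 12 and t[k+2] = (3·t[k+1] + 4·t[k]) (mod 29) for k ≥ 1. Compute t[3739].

7

We have t[1] = 7,  t[2] = 12,  t[3] = 6,  t[4] = 8,  t[5] = 19,  t[6] = 2,  t[7] = 24,  t[8] = 22,  t[9] = 17,  t[10] = 23,  t[11] = 21,  t[12] = 10,  t[13] = 27,  t[14] = 5,  t[15] = 7,  t[16] = 12.
Since (t[15], t[16]) = (t[1], t[2]) = (7, 12) (two consecutive terms determine the rest), the sequence is periodic with period 14.
(3739 - 1) mod 14 = 0, so t[3739] = t[1] = 7.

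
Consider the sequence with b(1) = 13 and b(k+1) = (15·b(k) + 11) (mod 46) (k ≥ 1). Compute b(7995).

b(1) = 13, b(2) = 22, b(3) = 19, b(4) = 20, b(5) = 35, b(6) = 30, b(7) = 1, b(8) = 26, b(9) = 33, b(10) = 0, b(11) = 11, b(12) = 38, b(13) = 29, b(14) = 32, b(15) = 31, b(16) = 16, b(17) = 21, b(18) = 4, b(19) = 25, b(20) = 18, b(21) = 5, b(22) = 40, b(23) = 13.
The sequence repeats with period 22.
So b(7995) = b(1 + ((7995-1) mod 22)) = b(9) = 33.

33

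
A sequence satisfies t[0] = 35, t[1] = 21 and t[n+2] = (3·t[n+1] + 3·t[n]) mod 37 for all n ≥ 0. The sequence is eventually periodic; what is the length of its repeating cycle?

We have t[0] = 35,  t[1] = 21,  t[2] = 20,  t[3] = 12,  t[4] = 22,  t[5] = 28,  t[6] = 2,  t[7] = 16,  t[8] = 17,  t[9] = 25,  t[10] = 15,  t[11] = 9,  t[12] = 35,  t[13] = 21.
Since (t[12], t[13]) = (t[0], t[1]) = (35, 21) (two consecutive terms determine the rest), the sequence is periodic with period 12.

12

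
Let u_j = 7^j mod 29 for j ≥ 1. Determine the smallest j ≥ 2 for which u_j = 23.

4

We have u_1 = 7, u_2 = 20, u_3 = 24, u_4 = 23, u_5 = 16, u_6 = 25, u_7 = 1, u_8 = 7.
The sequence repeats with period 7.
The value 23 first appears (with j ≥ 2) at u_4.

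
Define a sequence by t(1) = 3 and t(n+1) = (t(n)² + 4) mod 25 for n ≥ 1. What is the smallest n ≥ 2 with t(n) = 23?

3

Computing terms: t(1) = 3, t(2) = 13, t(3) = 23, t(4) = 8, t(5) = 18, t(6) = 3.
Since t(6) = t(1) = 3, the sequence is periodic with period 5.
The value 23 first appears (with n ≥ 2) at t(3).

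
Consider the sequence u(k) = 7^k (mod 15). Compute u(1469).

7

Listing terms: u(0) = 1,  u(1) = 7,  u(2) = 4,  u(3) = 13,  u(4) = 1.
Since u(4) = u(0) = 1, the sequence is periodic with period 4.
So u(1469) = u(0 + ((1469-0) mod 4)) = u(1) = 7.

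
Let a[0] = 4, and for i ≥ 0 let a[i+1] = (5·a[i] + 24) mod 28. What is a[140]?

20

a[0] = 4,  a[1] = 16,  a[2] = 20,  a[3] = 12,  a[4] = 0,  a[5] = 24,  a[6] = 4.
The sequence repeats with period 6.
So a[140] = a[0 + ((140-0) mod 6)] = a[2] = 20.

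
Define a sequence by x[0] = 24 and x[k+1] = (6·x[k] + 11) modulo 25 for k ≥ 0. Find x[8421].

We have x[0] = 24, x[1] = 5, x[2] = 16, x[3] = 7, x[4] = 3, x[5] = 4, x[6] = 10, x[7] = 21, x[8] = 12, x[9] = 8, x[10] = 9, x[11] = 15, x[12] = 1, x[13] = 17, x[14] = 13, x[15] = 14, x[16] = 20, x[17] = 6, x[18] = 22, x[19] = 18, x[20] = 19, x[21] = 0, x[22] = 11, x[23] = 2, x[24] = 23, x[25] = 24.
Since x[25] = x[0] = 24, the sequence is periodic with period 25.
So x[8421] = x[0 + ((8421-0) mod 25)] = x[21] = 0.

0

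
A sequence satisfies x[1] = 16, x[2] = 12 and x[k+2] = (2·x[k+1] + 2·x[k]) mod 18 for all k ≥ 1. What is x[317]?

12

Computing terms: x[1] = 16,  x[2] = 12,  x[3] = 2,  x[4] = 10,  x[5] = 6,  x[6] = 14,  x[7] = 4,  x[8] = 0,  x[9] = 8,  x[10] = 16,  x[11] = 12.
Since (x[10], x[11]) = (x[1], x[2]) = (16, 12) (two consecutive terms determine the rest), the sequence is periodic with period 9.
(317 - 1) mod 9 = 1, so x[317] = x[2] = 12.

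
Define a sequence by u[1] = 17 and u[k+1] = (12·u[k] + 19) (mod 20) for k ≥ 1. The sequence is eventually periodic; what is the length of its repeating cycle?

4

Listing terms: u[1] = 17; u[2] = 3; u[3] = 15; u[4] = 19; u[5] = 7; u[6] = 3.
Since u[6] = u[2] = 3, the sequence is eventually periodic: after a pre-period of length 1 it cycles with period 4.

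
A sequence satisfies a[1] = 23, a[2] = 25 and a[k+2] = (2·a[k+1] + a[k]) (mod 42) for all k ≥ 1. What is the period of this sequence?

24

Listing terms: a[1] = 23, a[2] = 25, a[3] = 31, a[4] = 3, a[5] = 37, a[6] = 35, a[7] = 23, a[8] = 39, a[9] = 17, a[10] = 31, a[11] = 37, a[12] = 21, a[13] = 37, a[14] = 11, a[15] = 17, a[16] = 3, a[17] = 23, a[18] = 7, a[19] = 37, a[20] = 39, a[21] = 31, a[22] = 17, a[23] = 23, a[24] = 21, a[25] = 23, a[26] = 25.
The sequence repeats with period 24.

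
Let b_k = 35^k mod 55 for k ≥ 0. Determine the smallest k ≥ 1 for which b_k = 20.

6

b_0 = 1, b_1 = 35, b_2 = 15, b_3 = 30, b_4 = 5, b_5 = 10, b_6 = 20, b_7 = 40, b_8 = 25, b_9 = 50, b_{10} = 45, b_{11} = 35.
Since b_{11} = b_1 = 35, the sequence is eventually periodic: after a pre-period of length 1 it cycles with period 10.
The value 20 first appears (with k ≥ 1) at b_6.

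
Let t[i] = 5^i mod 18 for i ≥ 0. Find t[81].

Computing terms: t[0] = 1; t[1] = 5; t[2] = 7; t[3] = 17; t[4] = 13; t[5] = 11; t[6] = 1.
Since t[6] = t[0] = 1, the sequence is periodic with period 6.
(81 - 0) mod 6 = 3, so t[81] = t[3] = 17.

17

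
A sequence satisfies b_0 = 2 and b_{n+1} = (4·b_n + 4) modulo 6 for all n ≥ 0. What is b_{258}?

We have b_0 = 2,  b_1 = 0,  b_2 = 4,  b_3 = 2.
Since b_3 = b_0 = 2, the sequence is periodic with period 3.
(258 - 0) mod 3 = 0, so b_{258} = b_0 = 2.

2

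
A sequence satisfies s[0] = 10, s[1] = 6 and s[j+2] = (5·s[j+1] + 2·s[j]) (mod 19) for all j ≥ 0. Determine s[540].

10

Computing terms: s[0] = 10; s[1] = 6; s[2] = 12; s[3] = 15; s[4] = 4; s[5] = 12; s[6] = 11; s[7] = 3; s[8] = 18; s[9] = 1; s[10] = 3; s[11] = 17; s[12] = 15; s[13] = 14; s[14] = 5; s[15] = 15; s[16] = 9; s[17] = 18; s[18] = 13; s[19] = 6; s[20] = 18; s[21] = 7; s[22] = 14; s[23] = 8; s[24] = 11; s[25] = 14; s[26] = 16; s[27] = 13; s[28] = 2; s[29] = 17; s[30] = 13; s[31] = 4; s[32] = 8; s[33] = 10; s[34] = 9; s[35] = 8; s[36] = 1; s[37] = 2; s[38] = 12; s[39] = 7; s[40] = 2; s[41] = 5; s[42] = 10; s[43] = 3; s[44] = 16; s[45] = 10; s[46] = 6.
Since (s[45], s[46]) = (s[0], s[1]) = (10, 6) (two consecutive terms determine the rest), the sequence is periodic with period 45.
So s[540] = s[0 + ((540-0) mod 45)] = s[0] = 10.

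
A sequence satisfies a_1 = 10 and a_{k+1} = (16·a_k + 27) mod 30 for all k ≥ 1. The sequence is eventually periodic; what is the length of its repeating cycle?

Listing terms: a_1 = 10,  a_2 = 7,  a_3 = 19,  a_4 = 1,  a_5 = 13,  a_6 = 25,  a_7 = 7.
Since a_7 = a_2 = 7, the sequence is eventually periodic: after a pre-period of length 1 it cycles with period 5.

5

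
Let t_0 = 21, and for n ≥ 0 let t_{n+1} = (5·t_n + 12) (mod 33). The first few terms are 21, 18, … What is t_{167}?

Computing terms: t_0 = 21,  t_1 = 18,  t_2 = 3,  t_3 = 27,  t_4 = 15,  t_5 = 21.
The sequence repeats with period 5.
So t_{167} = t_{0 + ((167-0) mod 5)} = t_2 = 3.

3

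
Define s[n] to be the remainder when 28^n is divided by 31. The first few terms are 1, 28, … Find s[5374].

s[0] = 1, s[1] = 28, s[2] = 9, s[3] = 4, s[4] = 19, s[5] = 5, s[6] = 16, s[7] = 14, s[8] = 20, s[9] = 2, s[10] = 25, s[11] = 18, s[12] = 8, s[13] = 7, s[14] = 10, s[15] = 1.
Since s[15] = s[0] = 1, the sequence is periodic with period 15.
So s[5374] = s[0 + ((5374-0) mod 15)] = s[4] = 19.

19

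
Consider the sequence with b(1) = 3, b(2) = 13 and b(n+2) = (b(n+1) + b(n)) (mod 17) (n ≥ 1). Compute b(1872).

Listing terms: b(1) = 3; b(2) = 13; b(3) = 16; b(4) = 12; b(5) = 11; b(6) = 6; b(7) = 0; b(8) = 6; b(9) = 6; b(10) = 12; b(11) = 1; b(12) = 13; b(13) = 14; b(14) = 10; b(15) = 7; b(16) = 0; b(17) = 7; b(18) = 7; b(19) = 14; b(20) = 4; b(21) = 1; b(22) = 5; b(23) = 6; b(24) = 11; b(25) = 0; b(26) = 11; b(27) = 11; b(28) = 5; b(29) = 16; b(30) = 4; b(31) = 3; b(32) = 7; b(33) = 10; b(34) = 0; b(35) = 10; b(36) = 10; b(37) = 3; b(38) = 13.
The sequence repeats with period 36.
(1872 - 1) mod 36 = 35, so b(1872) = b(36) = 10.

10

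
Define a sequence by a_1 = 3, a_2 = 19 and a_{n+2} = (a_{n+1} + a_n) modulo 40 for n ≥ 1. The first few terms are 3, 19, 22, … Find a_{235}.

7

a_1 = 3,  a_2 = 19,  a_3 = 22,  a_4 = 1,  a_5 = 23,  a_6 = 24,  a_7 = 7,  a_8 = 31,  a_9 = 38,  a_{10} = 29,  a_{11} = 27,  a_{12} = 16,  a_{13} = 3,  a_{14} = 19.
The sequence repeats with period 12.
(235 - 1) mod 12 = 6, so a_{235} = a_7 = 7.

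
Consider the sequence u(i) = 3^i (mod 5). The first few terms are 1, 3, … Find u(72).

1

Listing terms: u(0) = 1; u(1) = 3; u(2) = 4; u(3) = 2; u(4) = 1.
The sequence repeats with period 4.
So u(72) = u(0 + ((72-0) mod 4)) = u(0) = 1.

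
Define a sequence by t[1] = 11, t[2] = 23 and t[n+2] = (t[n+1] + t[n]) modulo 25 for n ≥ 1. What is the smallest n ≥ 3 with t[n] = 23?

6

Listing terms: t[1] = 11,  t[2] = 23,  t[3] = 9,  t[4] = 7,  t[5] = 16,  t[6] = 23,  t[7] = 14,  t[8] = 12,  t[9] = 1,  t[10] = 13,  t[11] = 14,  t[12] = 2,  t[13] = 16,  t[14] = 18,  t[15] = 9,  t[16] = 2,  t[17] = 11,  t[18] = 13,  t[19] = 24,  t[20] = 12,  t[21] = 11,  t[22] = 23.
Since (t[21], t[22]) = (t[1], t[2]) = (11, 23) (two consecutive terms determine the rest), the sequence is periodic with period 20.
The value 23 first appears (with n ≥ 3) at t[6].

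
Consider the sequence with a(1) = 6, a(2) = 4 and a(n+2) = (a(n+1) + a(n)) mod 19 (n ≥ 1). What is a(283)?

Computing terms: a(1) = 6,  a(2) = 4,  a(3) = 10,  a(4) = 14,  a(5) = 5,  a(6) = 0,  a(7) = 5,  a(8) = 5,  a(9) = 10,  a(10) = 15,  a(11) = 6,  a(12) = 2,  a(13) = 8,  a(14) = 10,  a(15) = 18,  a(16) = 9,  a(17) = 8,  a(18) = 17,  a(19) = 6,  a(20) = 4.
The sequence repeats with period 18.
So a(283) = a(1 + ((283-1) mod 18)) = a(13) = 8.

8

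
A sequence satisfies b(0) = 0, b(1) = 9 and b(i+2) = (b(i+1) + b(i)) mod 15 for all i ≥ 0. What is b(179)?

9

Listing terms: b(0) = 0; b(1) = 9; b(2) = 9; b(3) = 3; b(4) = 12; b(5) = 0; b(6) = 12; b(7) = 12; b(8) = 9; b(9) = 6; b(10) = 0; b(11) = 6; b(12) = 6; b(13) = 12; b(14) = 3; b(15) = 0; b(16) = 3; b(17) = 3; b(18) = 6; b(19) = 9; b(20) = 0; b(21) = 9.
The sequence repeats with period 20.
(179 - 0) mod 20 = 19, so b(179) = b(19) = 9.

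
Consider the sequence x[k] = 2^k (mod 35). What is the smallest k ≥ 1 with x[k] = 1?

Computing terms: x[0] = 1, x[1] = 2, x[2] = 4, x[3] = 8, x[4] = 16, x[5] = 32, x[6] = 29, x[7] = 23, x[8] = 11, x[9] = 22, x[10] = 9, x[11] = 18, x[12] = 1.
Since x[12] = x[0] = 1, the sequence is periodic with period 12.
The value 1 next appears (with k ≥ 1) at x[12].

12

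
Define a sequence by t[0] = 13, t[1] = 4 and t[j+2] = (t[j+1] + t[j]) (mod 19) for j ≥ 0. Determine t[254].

17

Listing terms: t[0] = 13,  t[1] = 4,  t[2] = 17,  t[3] = 2,  t[4] = 0,  t[5] = 2,  t[6] = 2,  t[7] = 4,  t[8] = 6,  t[9] = 10,  t[10] = 16,  t[11] = 7,  t[12] = 4,  t[13] = 11,  t[14] = 15,  t[15] = 7,  t[16] = 3,  t[17] = 10,  t[18] = 13,  t[19] = 4.
The sequence repeats with period 18.
So t[254] = t[0 + ((254-0) mod 18)] = t[2] = 17.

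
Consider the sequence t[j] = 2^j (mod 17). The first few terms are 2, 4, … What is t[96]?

Computing terms: t[1] = 2, t[2] = 4, t[3] = 8, t[4] = 16, t[5] = 15, t[6] = 13, t[7] = 9, t[8] = 1, t[9] = 2.
Since t[9] = t[1] = 2, the sequence is periodic with period 8.
(96 - 1) mod 8 = 7, so t[96] = t[8] = 1.

1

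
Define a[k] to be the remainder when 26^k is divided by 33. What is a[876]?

We have a[0] = 1; a[1] = 26; a[2] = 16; a[3] = 20; a[4] = 25; a[5] = 23; a[6] = 4; a[7] = 5; a[8] = 31; a[9] = 14; a[10] = 1.
The sequence repeats with period 10.
So a[876] = a[0 + ((876-0) mod 10)] = a[6] = 4.

4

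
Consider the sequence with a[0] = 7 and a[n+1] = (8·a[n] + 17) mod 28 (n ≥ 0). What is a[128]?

We have a[0] = 7,  a[1] = 17,  a[2] = 13,  a[3] = 9,  a[4] = 5,  a[5] = 1,  a[6] = 25,  a[7] = 21,  a[8] = 17.
Since a[8] = a[1] = 17, the sequence is eventually periodic: after a pre-period of length 1 it cycles with period 7.
For n ≥ 1, a[n] depends only on (n - 1) mod 7. (128 - 1) mod 7 = 1, so a[128] = a[2] = 13.

13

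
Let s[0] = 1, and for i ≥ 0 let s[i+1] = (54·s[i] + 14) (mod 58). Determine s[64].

Computing terms: s[0] = 1, s[1] = 10, s[2] = 32, s[3] = 2, s[4] = 6, s[5] = 48, s[6] = 54, s[7] = 30, s[8] = 10.
Since s[8] = s[1] = 10, the sequence is eventually periodic: after a pre-period of length 1 it cycles with period 7.
For i ≥ 1, s[i] depends only on (i - 1) mod 7. (64 - 1) mod 7 = 0, so s[64] = s[1] = 10.

10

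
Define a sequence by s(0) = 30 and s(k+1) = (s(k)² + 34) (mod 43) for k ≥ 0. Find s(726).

Computing terms: s(0) = 30, s(1) = 31, s(2) = 6, s(3) = 27, s(4) = 32, s(5) = 26, s(6) = 22, s(7) = 2, s(8) = 38, s(9) = 16, s(10) = 32.
Since s(10) = s(4) = 32, the sequence is eventually periodic: after a pre-period of length 4 it cycles with period 6.
For k ≥ 4, s(k) depends only on (k - 4) mod 6. (726 - 4) mod 6 = 2, so s(726) = s(6) = 22.

22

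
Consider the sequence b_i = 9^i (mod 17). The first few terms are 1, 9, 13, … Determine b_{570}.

Computing terms: b_0 = 1; b_1 = 9; b_2 = 13; b_3 = 15; b_4 = 16; b_5 = 8; b_6 = 4; b_7 = 2; b_8 = 1.
The sequence repeats with period 8.
So b_{570} = b_{0 + ((570-0) mod 8)} = b_2 = 13.

13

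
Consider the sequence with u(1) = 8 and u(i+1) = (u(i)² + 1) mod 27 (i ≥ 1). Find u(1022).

We have u(1) = 8,  u(2) = 11,  u(3) = 14,  u(4) = 8.
The sequence repeats with period 3.
(1022 - 1) mod 3 = 1, so u(1022) = u(2) = 11.

11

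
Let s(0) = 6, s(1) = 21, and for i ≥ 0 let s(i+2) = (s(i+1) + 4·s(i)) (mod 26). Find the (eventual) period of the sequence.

12

Listing terms: s(0) = 6,  s(1) = 21,  s(2) = 19,  s(3) = 25,  s(4) = 23,  s(5) = 19,  s(6) = 7,  s(7) = 5,  s(8) = 7,  s(9) = 1,  s(10) = 3,  s(11) = 7,  s(12) = 19,  s(13) = 21,  s(14) = 19.
Since (s(13), s(14)) = (s(1), s(2)) = (21, 19) (two consecutive terms determine the rest), the sequence is eventually periodic: after a pre-period of length 1 it cycles with period 12.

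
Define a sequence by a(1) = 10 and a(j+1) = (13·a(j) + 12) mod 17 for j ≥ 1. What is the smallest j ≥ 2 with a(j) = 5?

3

Listing terms: a(1) = 10, a(2) = 6, a(3) = 5, a(4) = 9, a(5) = 10.
Since a(5) = a(1) = 10, the sequence is periodic with period 4.
The value 5 first appears (with j ≥ 2) at a(3).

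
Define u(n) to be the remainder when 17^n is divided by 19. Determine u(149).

Computing terms: u(1) = 17,  u(2) = 4,  u(3) = 11,  u(4) = 16,  u(5) = 6,  u(6) = 7,  u(7) = 5,  u(8) = 9,  u(9) = 1,  u(10) = 17.
Since u(10) = u(1) = 17, the sequence is periodic with period 9.
(149 - 1) mod 9 = 4, so u(149) = u(5) = 6.

6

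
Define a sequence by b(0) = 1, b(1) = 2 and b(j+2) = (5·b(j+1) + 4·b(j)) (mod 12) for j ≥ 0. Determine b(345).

2

Computing terms: b(0) = 1,  b(1) = 2,  b(2) = 2,  b(3) = 6,  b(4) = 2,  b(5) = 10,  b(6) = 10,  b(7) = 6,  b(8) = 10,  b(9) = 2,  b(10) = 2.
Since (b(9), b(10)) = (b(1), b(2)) = (2, 2) (two consecutive terms determine the rest), the sequence is eventually periodic: after a pre-period of length 1 it cycles with period 8.
For j ≥ 1, b(j) depends only on (j - 1) mod 8. (345 - 1) mod 8 = 0, so b(345) = b(1) = 2.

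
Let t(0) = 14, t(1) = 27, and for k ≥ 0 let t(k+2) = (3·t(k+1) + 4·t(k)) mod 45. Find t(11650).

Listing terms: t(0) = 14,  t(1) = 27,  t(2) = 2,  t(3) = 24,  t(4) = 35,  t(5) = 21,  t(6) = 23,  t(7) = 18,  t(8) = 11,  t(9) = 15,  t(10) = 44,  t(11) = 12,  t(12) = 32,  t(13) = 9,  t(14) = 20,  t(15) = 6,  t(16) = 8,  t(17) = 3,  t(18) = 41,  t(19) = 0,  t(20) = 29,  t(21) = 42,  t(22) = 17,  t(23) = 39,  t(24) = 5,  t(25) = 36,  t(26) = 38,  t(27) = 33,  t(28) = 26,  t(29) = 30,  t(30) = 14,  t(31) = 27.
The sequence repeats with period 30.
So t(11650) = t(0 + ((11650-0) mod 30)) = t(10) = 44.

44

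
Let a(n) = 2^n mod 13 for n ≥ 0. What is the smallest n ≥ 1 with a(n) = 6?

5

a(0) = 1, a(1) = 2, a(2) = 4, a(3) = 8, a(4) = 3, a(5) = 6, a(6) = 12, a(7) = 11, a(8) = 9, a(9) = 5, a(10) = 10, a(11) = 7, a(12) = 1.
The sequence repeats with period 12.
The value 6 first appears (with n ≥ 1) at a(5).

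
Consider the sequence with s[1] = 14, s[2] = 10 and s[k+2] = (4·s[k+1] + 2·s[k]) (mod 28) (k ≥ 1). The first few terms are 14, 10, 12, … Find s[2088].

Listing terms: s[1] = 14; s[2] = 10; s[3] = 12; s[4] = 12; s[5] = 16; s[6] = 4; s[7] = 20; s[8] = 4; s[9] = 0; s[10] = 8; s[11] = 4; s[12] = 4; s[13] = 24; s[14] = 20; s[15] = 16; s[16] = 20; s[17] = 0; s[18] = 12; s[19] = 20; s[20] = 20; s[21] = 8; s[22] = 16; s[23] = 24; s[24] = 16; s[25] = 0; s[26] = 4; s[27] = 16; s[28] = 16; s[29] = 12; s[30] = 24; s[31] = 8; s[32] = 24; s[33] = 0; s[34] = 20; s[35] = 24; s[36] = 24; s[37] = 4; s[38] = 8; s[39] = 12; s[40] = 8; s[41] = 0; s[42] = 16; s[43] = 8; s[44] = 8; s[45] = 20; s[46] = 12; s[47] = 4; s[48] = 12; s[49] = 0; s[50] = 24; s[51] = 12; s[52] = 12.
Since (s[51], s[52]) = (s[3], s[4]) = (12, 12) (two consecutive terms determine the rest), the sequence is eventually periodic: after a pre-period of length 2 it cycles with period 48.
For k ≥ 3, s[k] depends only on (k - 3) mod 48. (2088 - 3) mod 48 = 21, so s[2088] = s[24] = 16.

16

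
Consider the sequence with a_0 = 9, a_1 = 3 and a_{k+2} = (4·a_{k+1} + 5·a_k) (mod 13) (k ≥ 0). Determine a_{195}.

Listing terms: a_0 = 9,  a_1 = 3,  a_2 = 5,  a_3 = 9,  a_4 = 9,  a_5 = 3.
The sequence repeats with period 4.
(195 - 0) mod 4 = 3, so a_{195} = a_3 = 9.

9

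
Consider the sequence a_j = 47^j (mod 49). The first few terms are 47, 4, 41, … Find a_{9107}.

We have a_1 = 47, a_2 = 4, a_3 = 41, a_4 = 16, a_5 = 17, a_6 = 15, a_7 = 19, a_8 = 11, a_9 = 27, a_{10} = 44, a_{11} = 10, a_{12} = 29, a_{13} = 40, a_{14} = 18, a_{15} = 13, a_{16} = 23, a_{17} = 3, a_{18} = 43, a_{19} = 12, a_{20} = 25, a_{21} = 48, a_{22} = 2, a_{23} = 45, a_{24} = 8, a_{25} = 33, a_{26} = 32, a_{27} = 34, a_{28} = 30, a_{29} = 38, a_{30} = 22, a_{31} = 5, a_{32} = 39, a_{33} = 20, a_{34} = 9, a_{35} = 31, a_{36} = 36, a_{37} = 26, a_{38} = 46, a_{39} = 6, a_{40} = 37, a_{41} = 24, a_{42} = 1, a_{43} = 47.
Since a_{43} = a_1 = 47, the sequence is periodic with period 42.
(9107 - 1) mod 42 = 34, so a_{9107} = a_{35} = 31.

31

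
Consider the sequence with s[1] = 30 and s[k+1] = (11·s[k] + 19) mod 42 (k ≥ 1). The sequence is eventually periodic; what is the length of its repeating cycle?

6

s[1] = 30; s[2] = 13; s[3] = 36; s[4] = 37; s[5] = 6; s[6] = 1; s[7] = 30.
The sequence repeats with period 6.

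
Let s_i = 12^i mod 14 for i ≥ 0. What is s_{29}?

10

Listing terms: s_0 = 1, s_1 = 12, s_2 = 4, s_3 = 6, s_4 = 2, s_5 = 10, s_6 = 8, s_7 = 12.
Since s_7 = s_1 = 12, the sequence is eventually periodic: after a pre-period of length 1 it cycles with period 6.
For i ≥ 1, s_i depends only on (i - 1) mod 6. (29 - 1) mod 6 = 4, so s_{29} = s_5 = 10.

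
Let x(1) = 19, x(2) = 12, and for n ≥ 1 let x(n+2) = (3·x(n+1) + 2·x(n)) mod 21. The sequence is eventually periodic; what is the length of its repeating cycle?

48

x(1) = 19; x(2) = 12; x(3) = 11; x(4) = 15; x(5) = 4; x(6) = 0; x(7) = 8; x(8) = 3; x(9) = 4; x(10) = 18; x(11) = 20; x(12) = 12; x(13) = 13; x(14) = 0; x(15) = 5; x(16) = 15; x(17) = 13; x(18) = 6; x(19) = 2; x(20) = 18; x(21) = 16; x(22) = 0; x(23) = 11; x(24) = 12; x(25) = 16; x(26) = 9; x(27) = 17; x(28) = 6; x(29) = 10; x(30) = 0; x(31) = 20; x(32) = 18; x(33) = 10; x(34) = 3; x(35) = 8; x(36) = 9; x(37) = 1; x(38) = 0; x(39) = 2; x(40) = 6; x(41) = 1; x(42) = 15; x(43) = 5; x(44) = 3; x(45) = 19; x(46) = 0; x(47) = 17; x(48) = 9; x(49) = 19; x(50) = 12.
Since (x(49), x(50)) = (x(1), x(2)) = (19, 12) (two consecutive terms determine the rest), the sequence is periodic with period 48.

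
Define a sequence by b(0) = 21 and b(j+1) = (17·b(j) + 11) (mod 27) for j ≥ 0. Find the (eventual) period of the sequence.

6

We have b(0) = 21; b(1) = 17; b(2) = 3; b(3) = 8; b(4) = 12; b(5) = 26; b(6) = 21.
Since b(6) = b(0) = 21, the sequence is periodic with period 6.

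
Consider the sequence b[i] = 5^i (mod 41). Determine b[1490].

40

Computing terms: b[0] = 1,  b[1] = 5,  b[2] = 25,  b[3] = 2,  b[4] = 10,  b[5] = 9,  b[6] = 4,  b[7] = 20,  b[8] = 18,  b[9] = 8,  b[10] = 40,  b[11] = 36,  b[12] = 16,  b[13] = 39,  b[14] = 31,  b[15] = 32,  b[16] = 37,  b[17] = 21,  b[18] = 23,  b[19] = 33,  b[20] = 1.
The sequence repeats with period 20.
(1490 - 0) mod 20 = 10, so b[1490] = b[10] = 40.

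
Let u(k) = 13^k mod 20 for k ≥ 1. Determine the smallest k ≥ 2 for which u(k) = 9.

2

We have u(1) = 13; u(2) = 9; u(3) = 17; u(4) = 1; u(5) = 13.
Since u(5) = u(1) = 13, the sequence is periodic with period 4.
The value 9 first appears (with k ≥ 2) at u(2).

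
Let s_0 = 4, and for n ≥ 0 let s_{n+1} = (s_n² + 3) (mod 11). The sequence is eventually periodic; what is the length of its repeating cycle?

3

Listing terms: s_0 = 4, s_1 = 8, s_2 = 1, s_3 = 4.
Since s_3 = s_0 = 4, the sequence is periodic with period 3.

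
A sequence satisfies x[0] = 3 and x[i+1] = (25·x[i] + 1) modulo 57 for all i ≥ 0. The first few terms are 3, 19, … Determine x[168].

x[0] = 3, x[1] = 19, x[2] = 20, x[3] = 45, x[4] = 43, x[5] = 50, x[6] = 54, x[7] = 40, x[8] = 32, x[9] = 3.
The sequence repeats with period 9.
So x[168] = x[0 + ((168-0) mod 9)] = x[6] = 54.

54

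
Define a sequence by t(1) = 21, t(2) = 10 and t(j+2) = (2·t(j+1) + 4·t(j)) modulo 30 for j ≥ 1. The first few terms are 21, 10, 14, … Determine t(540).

Computing terms: t(1) = 21; t(2) = 10; t(3) = 14; t(4) = 8; t(5) = 12; t(6) = 26; t(7) = 10; t(8) = 4; t(9) = 18; t(10) = 22; t(11) = 26; t(12) = 20; t(13) = 24; t(14) = 8; t(15) = 22; t(16) = 16; t(17) = 0; t(18) = 4; t(19) = 8; t(20) = 2; t(21) = 6; t(22) = 20; t(23) = 4; t(24) = 28; t(25) = 12; t(26) = 16; t(27) = 20; t(28) = 14; t(29) = 18; t(30) = 2; t(31) = 16; t(32) = 10; t(33) = 24; t(34) = 28; t(35) = 2; t(36) = 26; t(37) = 0; t(38) = 14; t(39) = 28; t(40) = 22; t(41) = 6; t(42) = 10; t(43) = 14.
Since (t(42), t(43)) = (t(2), t(3)) = (10, 14) (two consecutive terms determine the rest), the sequence is eventually periodic: after a pre-period of length 1 it cycles with period 40.
For j ≥ 2, t(j) depends only on (j - 2) mod 40. (540 - 2) mod 40 = 18, so t(540) = t(20) = 2.

2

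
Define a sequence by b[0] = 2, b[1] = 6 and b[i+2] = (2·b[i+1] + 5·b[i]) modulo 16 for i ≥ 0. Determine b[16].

2

b[0] = 2,  b[1] = 6,  b[2] = 6,  b[3] = 10,  b[4] = 2,  b[5] = 6.
Since (b[4], b[5]) = (b[0], b[1]) = (2, 6) (two consecutive terms determine the rest), the sequence is periodic with period 4.
(16 - 0) mod 4 = 0, so b[16] = b[0] = 2.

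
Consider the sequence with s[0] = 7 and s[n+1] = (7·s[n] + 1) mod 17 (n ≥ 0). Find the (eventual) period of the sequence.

16

We have s[0] = 7, s[1] = 16, s[2] = 11, s[3] = 10, s[4] = 3, s[5] = 5, s[6] = 2, s[7] = 15, s[8] = 4, s[9] = 12, s[10] = 0, s[11] = 1, s[12] = 8, s[13] = 6, s[14] = 9, s[15] = 13, s[16] = 7.
Since s[16] = s[0] = 7, the sequence is periodic with period 16.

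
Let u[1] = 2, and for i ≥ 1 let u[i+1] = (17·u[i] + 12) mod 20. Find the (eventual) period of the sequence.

Computing terms: u[1] = 2,  u[2] = 6,  u[3] = 14,  u[4] = 10,  u[5] = 2.
The sequence repeats with period 4.

4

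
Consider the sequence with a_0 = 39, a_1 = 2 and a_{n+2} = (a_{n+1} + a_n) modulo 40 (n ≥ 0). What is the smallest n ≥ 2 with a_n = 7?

5

We have a_0 = 39,  a_1 = 2,  a_2 = 1,  a_3 = 3,  a_4 = 4,  a_5 = 7,  a_6 = 11,  a_7 = 18,  a_8 = 29,  a_9 = 7,  a_{10} = 36,  a_{11} = 3,  a_{12} = 39,  a_{13} = 2.
The sequence repeats with period 12.
The value 7 first appears (with n ≥ 2) at a_5.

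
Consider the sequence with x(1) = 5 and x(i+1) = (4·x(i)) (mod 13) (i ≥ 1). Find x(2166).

11

We have x(1) = 5,  x(2) = 7,  x(3) = 2,  x(4) = 8,  x(5) = 6,  x(6) = 11,  x(7) = 5.
The sequence repeats with period 6.
(2166 - 1) mod 6 = 5, so x(2166) = x(6) = 11.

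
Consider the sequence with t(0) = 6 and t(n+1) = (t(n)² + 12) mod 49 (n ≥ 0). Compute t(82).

41

t(0) = 6, t(1) = 48, t(2) = 13, t(3) = 34, t(4) = 41, t(5) = 27, t(6) = 6.
Since t(6) = t(0) = 6, the sequence is periodic with period 6.
So t(82) = t(0 + ((82-0) mod 6)) = t(4) = 41.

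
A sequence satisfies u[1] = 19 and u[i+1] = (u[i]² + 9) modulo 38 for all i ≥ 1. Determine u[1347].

33

u[1] = 19; u[2] = 28; u[3] = 33; u[4] = 34; u[5] = 25; u[6] = 26; u[7] = 1; u[8] = 10; u[9] = 33.
Since u[9] = u[3] = 33, the sequence is eventually periodic: after a pre-period of length 2 it cycles with period 6.
For i ≥ 3, u[i] depends only on (i - 3) mod 6. (1347 - 3) mod 6 = 0, so u[1347] = u[3] = 33.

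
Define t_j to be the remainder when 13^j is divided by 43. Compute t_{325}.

t_0 = 1,  t_1 = 13,  t_2 = 40,  t_3 = 4,  t_4 = 9,  t_5 = 31,  t_6 = 16,  t_7 = 36,  t_8 = 38,  t_9 = 21,  t_{10} = 15,  t_{11} = 23,  t_{12} = 41,  t_{13} = 17,  t_{14} = 6,  t_{15} = 35,  t_{16} = 25,  t_{17} = 24,  t_{18} = 11,  t_{19} = 14,  t_{20} = 10,  t_{21} = 1.
The sequence repeats with period 21.
So t_{325} = t_{0 + ((325-0) mod 21)} = t_{10} = 15.

15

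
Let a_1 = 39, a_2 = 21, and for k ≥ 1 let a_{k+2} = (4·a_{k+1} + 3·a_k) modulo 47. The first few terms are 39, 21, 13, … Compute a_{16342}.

Listing terms: a_1 = 39; a_2 = 21; a_3 = 13; a_4 = 21; a_5 = 29; a_6 = 38; a_7 = 4; a_8 = 36; a_9 = 15; a_{10} = 27; a_{11} = 12; a_{12} = 35; a_{13} = 35; a_{14} = 10; a_{15} = 4; a_{16} = 46; a_{17} = 8; a_{18} = 29; a_{19} = 46; a_{20} = 36; a_{21} = 0; a_{22} = 14; a_{23} = 9; a_{24} = 31; a_{25} = 10; a_{26} = 39; a_{27} = 45; a_{28} = 15; a_{29} = 7; a_{30} = 26; a_{31} = 31; a_{32} = 14; a_{33} = 8; a_{34} = 27; a_{35} = 38; a_{36} = 45; a_{37} = 12; a_{38} = 42; a_{39} = 16; a_{40} = 2; a_{41} = 9; a_{42} = 42; a_{43} = 7; a_{44} = 13; a_{45} = 26; a_{46} = 2; a_{47} = 39; a_{48} = 21.
The sequence repeats with period 46.
(16342 - 1) mod 46 = 11, so a_{16342} = a_{12} = 35.

35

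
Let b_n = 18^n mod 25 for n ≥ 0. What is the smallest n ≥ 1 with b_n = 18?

We have b_0 = 1,  b_1 = 18,  b_2 = 24,  b_3 = 7,  b_4 = 1.
The sequence repeats with period 4.
The value 18 first appears (with n ≥ 1) at b_1.

1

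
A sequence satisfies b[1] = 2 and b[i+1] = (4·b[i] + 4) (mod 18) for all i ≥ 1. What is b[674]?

b[1] = 2,  b[2] = 12,  b[3] = 16,  b[4] = 14,  b[5] = 6,  b[6] = 10,  b[7] = 8,  b[8] = 0,  b[9] = 4,  b[10] = 2.
The sequence repeats with period 9.
(674 - 1) mod 9 = 7, so b[674] = b[8] = 0.

0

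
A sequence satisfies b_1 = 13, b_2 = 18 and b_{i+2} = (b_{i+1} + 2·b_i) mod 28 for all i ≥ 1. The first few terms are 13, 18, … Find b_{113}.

Listing terms: b_1 = 13; b_2 = 18; b_3 = 16; b_4 = 24; b_5 = 0; b_6 = 20; b_7 = 20; b_8 = 4; b_9 = 16; b_{10} = 24.
Since (b_9, b_{10}) = (b_3, b_4) = (16, 24) (two consecutive terms determine the rest), the sequence is eventually periodic: after a pre-period of length 2 it cycles with period 6.
For i ≥ 3, b_i depends only on (i - 3) mod 6. (113 - 3) mod 6 = 2, so b_{113} = b_5 = 0.

0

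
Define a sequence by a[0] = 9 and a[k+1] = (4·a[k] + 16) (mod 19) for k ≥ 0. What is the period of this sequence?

We have a[0] = 9, a[1] = 14, a[2] = 15, a[3] = 0, a[4] = 16, a[5] = 4, a[6] = 13, a[7] = 11, a[8] = 3, a[9] = 9.
The sequence repeats with period 9.

9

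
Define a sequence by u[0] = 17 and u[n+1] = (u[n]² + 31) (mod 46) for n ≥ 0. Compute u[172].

35

u[0] = 17,  u[1] = 44,  u[2] = 35,  u[3] = 14,  u[4] = 43,  u[5] = 40,  u[6] = 21,  u[7] = 12,  u[8] = 37,  u[9] = 20,  u[10] = 17.
The sequence repeats with period 10.
(172 - 0) mod 10 = 2, so u[172] = u[2] = 35.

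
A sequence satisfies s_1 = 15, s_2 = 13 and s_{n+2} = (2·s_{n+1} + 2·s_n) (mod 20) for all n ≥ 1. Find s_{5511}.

4

s_1 = 15,  s_2 = 13,  s_3 = 16,  s_4 = 18,  s_5 = 8,  s_6 = 12,  s_7 = 0,  s_8 = 4,  s_9 = 8,  s_{10} = 4,  s_{11} = 4,  s_{12} = 16,  s_{13} = 0,  s_{14} = 12,  s_{15} = 4,  s_{16} = 12,  s_{17} = 12,  s_{18} = 8,  s_{19} = 0,  s_{20} = 16,  s_{21} = 12,  s_{22} = 16,  s_{23} = 16,  s_{24} = 4,  s_{25} = 0,  s_{26} = 8,  s_{27} = 16,  s_{28} = 8,  s_{29} = 8,  s_{30} = 12.
Since (s_{29}, s_{30}) = (s_5, s_6) = (8, 12) (two consecutive terms determine the rest), the sequence is eventually periodic: after a pre-period of length 4 it cycles with period 24.
For n ≥ 5, s_n depends only on (n - 5) mod 24. (5511 - 5) mod 24 = 10, so s_{5511} = s_{15} = 4.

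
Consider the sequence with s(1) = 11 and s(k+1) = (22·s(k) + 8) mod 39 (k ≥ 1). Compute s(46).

11

Computing terms: s(1) = 11; s(2) = 16; s(3) = 9; s(4) = 11.
Since s(4) = s(1) = 11, the sequence is periodic with period 3.
So s(46) = s(1 + ((46-1) mod 3)) = s(1) = 11.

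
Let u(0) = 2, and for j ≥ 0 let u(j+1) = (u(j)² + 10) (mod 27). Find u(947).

17

Listing terms: u(0) = 2; u(1) = 14; u(2) = 17; u(3) = 2.
The sequence repeats with period 3.
(947 - 0) mod 3 = 2, so u(947) = u(2) = 17.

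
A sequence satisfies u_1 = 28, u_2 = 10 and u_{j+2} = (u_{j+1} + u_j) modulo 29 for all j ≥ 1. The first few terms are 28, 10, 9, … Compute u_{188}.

Listing terms: u_1 = 28; u_2 = 10; u_3 = 9; u_4 = 19; u_5 = 28; u_6 = 18; u_7 = 17; u_8 = 6; u_9 = 23; u_{10} = 0; u_{11} = 23; u_{12} = 23; u_{13} = 17; u_{14} = 11; u_{15} = 28; u_{16} = 10.
The sequence repeats with period 14.
(188 - 1) mod 14 = 5, so u_{188} = u_6 = 18.

18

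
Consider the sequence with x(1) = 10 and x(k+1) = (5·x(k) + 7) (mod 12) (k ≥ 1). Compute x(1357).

Computing terms: x(1) = 10,  x(2) = 9,  x(3) = 4,  x(4) = 3,  x(5) = 10.
The sequence repeats with period 4.
(1357 - 1) mod 4 = 0, so x(1357) = x(1) = 10.

10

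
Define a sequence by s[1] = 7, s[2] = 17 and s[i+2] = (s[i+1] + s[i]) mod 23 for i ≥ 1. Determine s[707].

Listing terms: s[1] = 7; s[2] = 17; s[3] = 1; s[4] = 18; s[5] = 19; s[6] = 14; s[7] = 10; s[8] = 1; s[9] = 11; s[10] = 12; s[11] = 0; s[12] = 12; s[13] = 12; s[14] = 1; s[15] = 13; s[16] = 14; s[17] = 4; s[18] = 18; s[19] = 22; s[20] = 17; s[21] = 16; s[22] = 10; s[23] = 3; s[24] = 13; s[25] = 16; s[26] = 6; s[27] = 22; s[28] = 5; s[29] = 4; s[30] = 9; s[31] = 13; s[32] = 22; s[33] = 12; s[34] = 11; s[35] = 0; s[36] = 11; s[37] = 11; s[38] = 22; s[39] = 10; s[40] = 9; s[41] = 19; s[42] = 5; s[43] = 1; s[44] = 6; s[45] = 7; s[46] = 13; s[47] = 20; s[48] = 10; s[49] = 7; s[50] = 17.
The sequence repeats with period 48.
So s[707] = s[1 + ((707-1) mod 48)] = s[35] = 0.

0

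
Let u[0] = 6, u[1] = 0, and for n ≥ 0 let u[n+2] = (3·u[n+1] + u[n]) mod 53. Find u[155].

35

Computing terms: u[0] = 6, u[1] = 0, u[2] = 6, u[3] = 18, u[4] = 7, u[5] = 39, u[6] = 18, u[7] = 40, u[8] = 32, u[9] = 30, u[10] = 16, u[11] = 25, u[12] = 38, u[13] = 33, u[14] = 31, u[15] = 20, u[16] = 38, u[17] = 28, u[18] = 16, u[19] = 23, u[20] = 32, u[21] = 13, u[22] = 18, u[23] = 14, u[24] = 7, u[25] = 35, u[26] = 6, u[27] = 0.
Since (u[26], u[27]) = (u[0], u[1]) = (6, 0) (two consecutive terms determine the rest), the sequence is periodic with period 26.
(155 - 0) mod 26 = 25, so u[155] = u[25] = 35.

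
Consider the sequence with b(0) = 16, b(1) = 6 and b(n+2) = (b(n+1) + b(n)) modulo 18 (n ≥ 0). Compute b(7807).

Listing terms: b(0) = 16,  b(1) = 6,  b(2) = 4,  b(3) = 10,  b(4) = 14,  b(5) = 6,  b(6) = 2,  b(7) = 8,  b(8) = 10,  b(9) = 0,  b(10) = 10,  b(11) = 10,  b(12) = 2,  b(13) = 12,  b(14) = 14,  b(15) = 8,  b(16) = 4,  b(17) = 12,  b(18) = 16,  b(19) = 10,  b(20) = 8,  b(21) = 0,  b(22) = 8,  b(23) = 8,  b(24) = 16,  b(25) = 6.
Since (b(24), b(25)) = (b(0), b(1)) = (16, 6) (two consecutive terms determine the rest), the sequence is periodic with period 24.
So b(7807) = b(0 + ((7807-0) mod 24)) = b(7) = 8.

8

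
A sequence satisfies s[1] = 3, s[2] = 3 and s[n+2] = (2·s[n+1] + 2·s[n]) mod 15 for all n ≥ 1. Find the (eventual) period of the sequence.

s[1] = 3; s[2] = 3; s[3] = 12; s[4] = 0; s[5] = 9; s[6] = 3; s[7] = 9; s[8] = 9; s[9] = 6; s[10] = 0; s[11] = 12; s[12] = 9; s[13] = 12; s[14] = 12; s[15] = 3; s[16] = 0; s[17] = 6; s[18] = 12; s[19] = 6; s[20] = 6; s[21] = 9; s[22] = 0; s[23] = 3; s[24] = 6; s[25] = 3; s[26] = 3.
Since (s[25], s[26]) = (s[1], s[2]) = (3, 3) (two consecutive terms determine the rest), the sequence is periodic with period 24.

24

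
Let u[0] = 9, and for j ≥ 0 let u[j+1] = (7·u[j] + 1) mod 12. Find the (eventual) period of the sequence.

Listing terms: u[0] = 9; u[1] = 4; u[2] = 5; u[3] = 0; u[4] = 1; u[5] = 8; u[6] = 9.
The sequence repeats with period 6.

6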